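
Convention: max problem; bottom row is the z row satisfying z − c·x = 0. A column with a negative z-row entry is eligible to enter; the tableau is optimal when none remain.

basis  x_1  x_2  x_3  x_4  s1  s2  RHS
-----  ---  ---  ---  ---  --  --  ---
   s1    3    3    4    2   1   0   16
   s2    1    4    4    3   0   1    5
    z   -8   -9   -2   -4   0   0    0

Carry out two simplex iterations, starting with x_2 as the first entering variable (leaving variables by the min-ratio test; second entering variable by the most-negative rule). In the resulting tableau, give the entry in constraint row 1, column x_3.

-8

Ratio test on column x_2 — row 1: 16/3 = 16/3; row 2: 5/4 = 5/4. Minimum is 5/4 at row 2 (s2 leaves); pivot element 4.
Divide row 2 by 4; eliminate column x_2 from the other rows.
Second iteration: most negative z-row entry is -23/4 in column x_1, so x_1 enters.
Ratio test on column x_1 — row 1: (49/4)/(9/4) = 49/9; row 2: (5/4)/(1/4) = 5. Minimum is 5 at row 2 (x_2 leaves); pivot element 1/4.
Divide row 2 by 1/4; eliminate column x_1 from the other rows.
After both pivots, the entry at constraint row 1, column x_3 is -8.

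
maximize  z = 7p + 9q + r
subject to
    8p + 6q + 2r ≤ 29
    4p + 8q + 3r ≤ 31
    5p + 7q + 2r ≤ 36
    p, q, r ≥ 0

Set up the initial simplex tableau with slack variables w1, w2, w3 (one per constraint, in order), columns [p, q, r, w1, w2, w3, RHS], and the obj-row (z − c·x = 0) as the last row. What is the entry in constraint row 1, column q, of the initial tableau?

6

Constraint 1 has coefficient 6 on q.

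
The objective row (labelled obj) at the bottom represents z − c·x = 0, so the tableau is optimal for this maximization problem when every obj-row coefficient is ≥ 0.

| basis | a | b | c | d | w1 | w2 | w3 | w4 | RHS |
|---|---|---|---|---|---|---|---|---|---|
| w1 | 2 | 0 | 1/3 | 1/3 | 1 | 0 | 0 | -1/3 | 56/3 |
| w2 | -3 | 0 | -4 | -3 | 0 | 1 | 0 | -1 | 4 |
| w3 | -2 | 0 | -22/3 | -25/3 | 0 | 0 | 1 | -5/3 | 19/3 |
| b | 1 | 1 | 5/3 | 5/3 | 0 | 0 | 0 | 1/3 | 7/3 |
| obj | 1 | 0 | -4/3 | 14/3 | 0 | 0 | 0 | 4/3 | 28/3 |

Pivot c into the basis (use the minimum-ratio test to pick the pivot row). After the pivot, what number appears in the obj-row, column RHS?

Ratio test on column c — row 1: (56/3)/(1/3) = 56; row 2: entry -4 ≤ 0; row 3: entry -22/3 ≤ 0; row 4: (7/3)/(5/3) = 7/5. Minimum is 7/5 at row 4 (b leaves); pivot element 5/3.
Divide row 4 by 5/3; eliminate column c from the other rows.
obj-row update in column RHS: 28/3 − (-4/3)·(7/5) = 56/5.

56/5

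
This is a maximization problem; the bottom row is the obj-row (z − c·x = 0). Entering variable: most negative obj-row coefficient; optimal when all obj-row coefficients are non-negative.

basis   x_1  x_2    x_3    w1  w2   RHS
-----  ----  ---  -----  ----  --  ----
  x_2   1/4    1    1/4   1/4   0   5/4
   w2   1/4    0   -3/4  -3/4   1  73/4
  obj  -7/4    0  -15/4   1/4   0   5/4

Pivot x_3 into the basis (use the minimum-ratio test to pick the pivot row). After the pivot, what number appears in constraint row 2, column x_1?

Ratio test on column x_3 — row 1: (5/4)/(1/4) = 5; row 2: entry -3/4 ≤ 0. Minimum is 5 at row 1 (x_2 leaves); pivot element 1/4.
Divide row 1 by 1/4; eliminate column x_3 from the other rows.
Row 2 update in column x_1: 1/4 − (-3/4)·1 = 1.

1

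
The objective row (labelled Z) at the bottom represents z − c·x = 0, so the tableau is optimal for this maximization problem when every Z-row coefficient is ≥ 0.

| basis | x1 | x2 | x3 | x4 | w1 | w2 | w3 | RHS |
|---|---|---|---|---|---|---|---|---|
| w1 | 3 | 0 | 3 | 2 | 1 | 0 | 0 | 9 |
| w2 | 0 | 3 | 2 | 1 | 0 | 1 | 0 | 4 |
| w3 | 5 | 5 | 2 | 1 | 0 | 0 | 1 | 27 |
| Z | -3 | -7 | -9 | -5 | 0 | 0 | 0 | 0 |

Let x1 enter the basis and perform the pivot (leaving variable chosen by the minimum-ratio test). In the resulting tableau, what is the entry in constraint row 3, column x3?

-3

Ratio test on column x1 — row 1: 9/3 = 3; row 2: entry 0 ≤ 0; row 3: 27/5 = 27/5. Minimum is 3 at row 1 (w1 leaves); pivot element 3.
Divide row 1 by 3; eliminate column x1 from the other rows.
Row 3 update in column x3: 2 − 5·1 = -3.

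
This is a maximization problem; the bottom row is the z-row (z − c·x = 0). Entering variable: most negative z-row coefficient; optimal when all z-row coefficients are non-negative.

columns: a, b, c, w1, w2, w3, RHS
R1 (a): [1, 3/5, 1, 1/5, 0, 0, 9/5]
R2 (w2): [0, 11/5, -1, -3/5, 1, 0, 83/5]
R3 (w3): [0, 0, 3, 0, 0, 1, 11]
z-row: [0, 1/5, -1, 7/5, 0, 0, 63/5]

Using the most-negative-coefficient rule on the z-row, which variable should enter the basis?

Negative z-row entries: c: -1.
The most negative is -1 in column c, so c enters.

c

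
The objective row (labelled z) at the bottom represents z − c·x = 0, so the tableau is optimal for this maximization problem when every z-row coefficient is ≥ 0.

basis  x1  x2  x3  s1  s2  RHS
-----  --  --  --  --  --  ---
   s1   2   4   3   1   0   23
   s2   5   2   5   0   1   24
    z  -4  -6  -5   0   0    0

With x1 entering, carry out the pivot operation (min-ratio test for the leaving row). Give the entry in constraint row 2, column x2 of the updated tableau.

2/5

Ratio test on column x1 — row 1: 23/2 = 23/2; row 2: 24/5 = 24/5. Minimum is 24/5 at row 2 (s2 leaves); pivot element 5.
Divide row 2 by 5; eliminate column x1 from the other rows.
In the new row 2, the x2 entry is the old entry divided by the pivot: 2/5 = 2/5.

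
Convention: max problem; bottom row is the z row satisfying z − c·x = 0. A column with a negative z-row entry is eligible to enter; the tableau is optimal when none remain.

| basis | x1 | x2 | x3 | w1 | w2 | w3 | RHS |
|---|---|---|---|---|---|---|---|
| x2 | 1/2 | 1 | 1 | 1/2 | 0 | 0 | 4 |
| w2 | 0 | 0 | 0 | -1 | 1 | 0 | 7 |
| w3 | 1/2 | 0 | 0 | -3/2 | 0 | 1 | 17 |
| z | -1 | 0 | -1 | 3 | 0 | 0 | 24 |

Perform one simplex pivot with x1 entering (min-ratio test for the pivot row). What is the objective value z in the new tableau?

Ratio test on column x1 — row 1: 4/(1/2) = 8; row 2: entry 0 ≤ 0; row 3: 17/(1/2) = 34. Minimum is 8 at row 1 (x2 leaves); pivot element 1/2.
Pivot on row 1; the z-row RHS becomes 24 − (-1)·8 = 32.

32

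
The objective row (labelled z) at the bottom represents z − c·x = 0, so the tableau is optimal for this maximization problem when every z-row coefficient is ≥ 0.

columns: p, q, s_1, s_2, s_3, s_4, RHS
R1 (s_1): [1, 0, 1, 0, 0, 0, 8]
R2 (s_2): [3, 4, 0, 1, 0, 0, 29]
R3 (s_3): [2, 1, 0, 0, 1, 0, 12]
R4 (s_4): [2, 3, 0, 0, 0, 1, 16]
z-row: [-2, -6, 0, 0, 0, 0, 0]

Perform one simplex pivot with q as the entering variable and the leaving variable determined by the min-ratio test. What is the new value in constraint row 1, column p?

Ratio test on column q — row 1: entry 0 ≤ 0; row 2: 29/4 = 29/4; row 3: 12/1 = 12; row 4: 16/3 = 16/3. Minimum is 16/3 at row 4 (s_4 leaves); pivot element 3.
Divide row 4 by 3; eliminate column q from the other rows.
Row 1 update in column p: 1 − 0·(2/3) = 1.

1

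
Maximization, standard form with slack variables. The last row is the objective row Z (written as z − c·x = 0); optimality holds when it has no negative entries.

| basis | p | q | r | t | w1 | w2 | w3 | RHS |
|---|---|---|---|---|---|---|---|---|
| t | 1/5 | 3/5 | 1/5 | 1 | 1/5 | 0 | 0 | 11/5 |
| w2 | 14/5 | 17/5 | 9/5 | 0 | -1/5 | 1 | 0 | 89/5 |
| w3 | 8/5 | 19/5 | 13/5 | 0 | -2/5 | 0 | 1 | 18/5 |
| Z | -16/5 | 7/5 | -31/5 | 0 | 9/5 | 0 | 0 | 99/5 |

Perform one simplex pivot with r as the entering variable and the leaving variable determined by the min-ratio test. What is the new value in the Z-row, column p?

Ratio test on column r — row 1: (11/5)/(1/5) = 11; row 2: (89/5)/(9/5) = 89/9; row 3: (18/5)/(13/5) = 18/13. Minimum is 18/13 at row 3 (w3 leaves); pivot element 13/5.
Divide row 3 by 13/5; eliminate column r from the other rows.
Z-row update in column p: -16/5 − (-31/5)·(8/13) = 8/13.

8/13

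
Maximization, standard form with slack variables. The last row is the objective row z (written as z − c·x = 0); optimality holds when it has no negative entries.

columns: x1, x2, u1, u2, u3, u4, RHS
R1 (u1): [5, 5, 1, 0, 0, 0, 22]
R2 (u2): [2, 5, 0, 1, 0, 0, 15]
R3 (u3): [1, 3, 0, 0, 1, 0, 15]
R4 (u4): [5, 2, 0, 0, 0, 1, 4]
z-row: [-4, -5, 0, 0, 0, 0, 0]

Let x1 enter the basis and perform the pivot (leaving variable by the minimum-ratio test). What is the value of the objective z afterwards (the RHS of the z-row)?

16/5

Ratio test on column x1 — row 1: 22/5 = 22/5; row 2: 15/2 = 15/2; row 3: 15/1 = 15; row 4: 4/5 = 4/5. Minimum is 4/5 at row 4 (u4 leaves); pivot element 5.
Pivot on row 4; the z-row RHS becomes 0 − (-4)·(4/5) = 16/5.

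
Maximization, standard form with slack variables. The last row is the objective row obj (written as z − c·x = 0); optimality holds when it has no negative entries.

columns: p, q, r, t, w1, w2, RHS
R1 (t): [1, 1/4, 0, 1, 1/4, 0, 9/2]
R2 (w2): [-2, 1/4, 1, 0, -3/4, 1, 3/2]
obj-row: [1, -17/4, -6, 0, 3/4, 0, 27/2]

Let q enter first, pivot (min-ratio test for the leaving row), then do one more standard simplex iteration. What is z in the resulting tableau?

72

Ratio test on column q — row 1: (9/2)/(1/4) = 18; row 2: (3/2)/(1/4) = 6. Minimum is 6 at row 2 (w2 leaves); pivot element 1/4.
Pivot on row 2; the obj-row RHS becomes 27/2 − (-17/4)·6 = 39.
Next entering variable (most negative obj-row entry -33): p.
Ratio test on column p — row 1: 3/3 = 1; row 2: entry -8 ≤ 0. Minimum is 1 at row 1 (t leaves); pivot element 3.
After the second pivot the obj-row RHS is 39 − (-33)·1 = 72.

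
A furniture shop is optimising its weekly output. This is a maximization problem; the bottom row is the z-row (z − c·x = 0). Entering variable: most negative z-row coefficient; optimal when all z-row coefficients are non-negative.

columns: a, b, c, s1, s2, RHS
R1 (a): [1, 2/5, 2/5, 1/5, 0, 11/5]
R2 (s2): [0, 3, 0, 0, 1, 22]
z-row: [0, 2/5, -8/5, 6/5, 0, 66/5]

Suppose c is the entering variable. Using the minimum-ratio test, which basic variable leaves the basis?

a

Column c entries and ratios — a: (11/5)/(2/5) = 11/2; s2: 0 ≤ 0, skip.
Smallest ratio is 11/2 in the row of a, so a leaves.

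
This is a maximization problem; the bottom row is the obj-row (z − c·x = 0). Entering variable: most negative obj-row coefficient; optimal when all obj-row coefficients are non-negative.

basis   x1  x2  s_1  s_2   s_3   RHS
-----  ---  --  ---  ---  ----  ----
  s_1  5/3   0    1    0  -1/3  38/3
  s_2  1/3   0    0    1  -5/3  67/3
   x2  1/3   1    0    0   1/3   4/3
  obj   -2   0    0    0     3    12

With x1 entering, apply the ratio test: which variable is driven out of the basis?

Column x1 entries and ratios — s_1: (38/3)/(5/3) = 38/5; s_2: (67/3)/(1/3) = 67; x2: (4/3)/(1/3) = 4.
Smallest ratio is 4 in the row of x2, so x2 leaves.

x2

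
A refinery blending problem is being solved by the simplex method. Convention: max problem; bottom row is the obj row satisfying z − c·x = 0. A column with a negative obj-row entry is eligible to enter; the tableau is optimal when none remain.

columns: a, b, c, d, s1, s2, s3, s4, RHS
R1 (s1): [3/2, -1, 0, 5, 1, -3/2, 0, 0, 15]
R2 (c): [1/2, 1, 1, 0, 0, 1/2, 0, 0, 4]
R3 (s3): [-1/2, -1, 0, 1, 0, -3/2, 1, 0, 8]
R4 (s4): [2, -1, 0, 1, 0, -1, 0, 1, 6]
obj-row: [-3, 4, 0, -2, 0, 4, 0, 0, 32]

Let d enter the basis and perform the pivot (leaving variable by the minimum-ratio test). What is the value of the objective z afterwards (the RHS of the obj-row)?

Ratio test on column d — row 1: 15/5 = 3; row 2: entry 0 ≤ 0; row 3: 8/1 = 8; row 4: 6/1 = 6. Minimum is 3 at row 1 (s1 leaves); pivot element 5.
Pivot on row 1; the obj-row RHS becomes 32 − (-2)·3 = 38.

38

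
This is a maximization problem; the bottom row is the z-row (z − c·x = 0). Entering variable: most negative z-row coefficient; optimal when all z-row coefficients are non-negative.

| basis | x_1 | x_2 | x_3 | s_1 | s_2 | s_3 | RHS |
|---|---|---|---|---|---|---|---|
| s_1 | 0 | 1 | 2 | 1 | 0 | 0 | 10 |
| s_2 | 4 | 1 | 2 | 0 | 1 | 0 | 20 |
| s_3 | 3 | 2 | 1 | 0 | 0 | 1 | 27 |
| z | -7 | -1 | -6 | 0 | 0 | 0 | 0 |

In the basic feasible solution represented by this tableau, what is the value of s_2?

s_2 is basic (row 2); its value is the RHS of that row, 20.

20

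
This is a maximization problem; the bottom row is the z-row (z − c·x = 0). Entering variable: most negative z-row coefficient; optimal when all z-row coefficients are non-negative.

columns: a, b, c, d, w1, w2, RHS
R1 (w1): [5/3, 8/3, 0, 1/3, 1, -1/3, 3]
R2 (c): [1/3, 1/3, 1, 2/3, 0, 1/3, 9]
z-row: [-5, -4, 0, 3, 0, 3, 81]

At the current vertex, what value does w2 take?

w2 is not in the basis, so in the current basic feasible solution w2 = 0.

0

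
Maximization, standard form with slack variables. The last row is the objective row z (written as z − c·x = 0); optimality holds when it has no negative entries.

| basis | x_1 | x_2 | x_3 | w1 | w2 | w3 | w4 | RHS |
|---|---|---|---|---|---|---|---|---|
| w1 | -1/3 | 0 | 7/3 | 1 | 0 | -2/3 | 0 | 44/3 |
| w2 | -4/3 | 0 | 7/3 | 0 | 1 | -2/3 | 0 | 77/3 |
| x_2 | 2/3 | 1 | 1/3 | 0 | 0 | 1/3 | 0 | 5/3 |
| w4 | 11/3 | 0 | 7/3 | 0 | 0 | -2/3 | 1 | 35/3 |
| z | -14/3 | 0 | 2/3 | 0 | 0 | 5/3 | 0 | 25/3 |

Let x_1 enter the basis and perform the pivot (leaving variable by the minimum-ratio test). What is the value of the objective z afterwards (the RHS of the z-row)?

Ratio test on column x_1 — row 1: entry -1/3 ≤ 0; row 2: entry -4/3 ≤ 0; row 3: (5/3)/(2/3) = 5/2; row 4: (35/3)/(11/3) = 35/11. Minimum is 5/2 at row 3 (x_2 leaves); pivot element 2/3.
Pivot on row 3; the z-row RHS becomes 25/3 − (-14/3)·(5/2) = 20.

20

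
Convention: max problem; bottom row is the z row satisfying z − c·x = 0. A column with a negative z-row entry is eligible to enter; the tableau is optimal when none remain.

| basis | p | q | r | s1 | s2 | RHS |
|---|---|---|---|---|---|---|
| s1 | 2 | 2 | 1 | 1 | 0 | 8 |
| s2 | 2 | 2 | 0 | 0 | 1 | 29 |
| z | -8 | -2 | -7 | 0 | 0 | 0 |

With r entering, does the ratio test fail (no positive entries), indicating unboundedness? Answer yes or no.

Column r has positive entries in row(s) 1, so the ratio test bounds it — not unbounded.

no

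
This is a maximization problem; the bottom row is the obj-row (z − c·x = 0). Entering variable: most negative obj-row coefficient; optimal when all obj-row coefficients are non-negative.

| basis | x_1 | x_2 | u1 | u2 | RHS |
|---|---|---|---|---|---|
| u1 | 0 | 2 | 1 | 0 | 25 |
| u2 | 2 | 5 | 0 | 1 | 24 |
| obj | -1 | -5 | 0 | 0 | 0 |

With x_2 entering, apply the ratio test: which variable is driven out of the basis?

Column x_2 entries and ratios — u1: 25/2 = 25/2; u2: 24/5 = 24/5.
Smallest ratio is 24/5 in the row of u2, so u2 leaves.

u2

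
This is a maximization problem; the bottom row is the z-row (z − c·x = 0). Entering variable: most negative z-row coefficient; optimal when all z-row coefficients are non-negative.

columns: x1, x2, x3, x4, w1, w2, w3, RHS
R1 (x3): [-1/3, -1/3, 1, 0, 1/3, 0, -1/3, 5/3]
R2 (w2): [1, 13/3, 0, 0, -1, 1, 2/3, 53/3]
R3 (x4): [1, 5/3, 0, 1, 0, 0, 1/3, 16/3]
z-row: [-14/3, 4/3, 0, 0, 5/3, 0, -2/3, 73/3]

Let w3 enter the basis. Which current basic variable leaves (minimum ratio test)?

x4

Column w3 entries and ratios — x3: -1/3 ≤ 0, skip; w2: (53/3)/(2/3) = 53/2; x4: (16/3)/(1/3) = 16.
Smallest ratio is 16 in the row of x4, so x4 leaves.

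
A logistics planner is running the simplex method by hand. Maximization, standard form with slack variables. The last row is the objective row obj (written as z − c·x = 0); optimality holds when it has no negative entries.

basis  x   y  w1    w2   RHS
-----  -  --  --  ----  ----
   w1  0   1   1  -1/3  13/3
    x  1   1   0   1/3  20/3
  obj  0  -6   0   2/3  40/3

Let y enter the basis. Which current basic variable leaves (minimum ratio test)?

w1

Column y entries and ratios — w1: (13/3)/1 = 13/3; x: (20/3)/1 = 20/3.
Smallest ratio is 13/3 in the row of w1, so w1 leaves.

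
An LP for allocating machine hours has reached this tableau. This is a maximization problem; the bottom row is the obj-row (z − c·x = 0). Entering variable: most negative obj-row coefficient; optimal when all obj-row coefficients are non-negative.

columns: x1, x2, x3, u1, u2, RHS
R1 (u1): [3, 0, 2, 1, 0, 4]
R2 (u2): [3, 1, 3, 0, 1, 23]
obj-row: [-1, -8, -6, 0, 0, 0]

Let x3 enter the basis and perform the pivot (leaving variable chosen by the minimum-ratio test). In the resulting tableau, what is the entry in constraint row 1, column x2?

0

Ratio test on column x3 — row 1: 4/2 = 2; row 2: 23/3 = 23/3. Minimum is 2 at row 1 (u1 leaves); pivot element 2.
Divide row 1 by 2; eliminate column x3 from the other rows.
In the new row 1, the x2 entry is the old entry divided by the pivot: 0/2 = 0.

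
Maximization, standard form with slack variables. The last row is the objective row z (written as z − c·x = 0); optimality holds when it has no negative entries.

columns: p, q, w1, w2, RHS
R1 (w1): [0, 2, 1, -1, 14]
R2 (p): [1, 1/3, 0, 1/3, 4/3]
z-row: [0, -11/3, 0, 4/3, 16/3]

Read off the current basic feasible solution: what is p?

4/3

p is basic (row 2); its value is the RHS of that row, 4/3.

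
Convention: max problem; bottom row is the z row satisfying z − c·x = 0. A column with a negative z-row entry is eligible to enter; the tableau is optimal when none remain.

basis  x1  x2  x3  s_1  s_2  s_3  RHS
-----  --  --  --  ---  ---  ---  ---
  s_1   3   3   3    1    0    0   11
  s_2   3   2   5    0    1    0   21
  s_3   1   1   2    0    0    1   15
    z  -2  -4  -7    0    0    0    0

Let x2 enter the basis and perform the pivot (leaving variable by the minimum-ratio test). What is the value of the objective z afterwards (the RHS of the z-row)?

44/3

Ratio test on column x2 — row 1: 11/3 = 11/3; row 2: 21/2 = 21/2; row 3: 15/1 = 15. Minimum is 11/3 at row 1 (s_1 leaves); pivot element 3.
Pivot on row 1; the z-row RHS becomes 0 − (-4)·(11/3) = 44/3.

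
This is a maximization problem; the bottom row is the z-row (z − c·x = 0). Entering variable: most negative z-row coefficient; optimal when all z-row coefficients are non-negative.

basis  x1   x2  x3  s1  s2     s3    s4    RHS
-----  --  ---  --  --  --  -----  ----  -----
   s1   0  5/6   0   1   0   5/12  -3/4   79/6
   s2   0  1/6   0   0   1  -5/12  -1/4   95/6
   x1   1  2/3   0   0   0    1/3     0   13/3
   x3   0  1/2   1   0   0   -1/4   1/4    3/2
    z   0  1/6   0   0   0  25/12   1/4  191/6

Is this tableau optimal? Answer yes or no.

yes

Every z-row coefficient is ≥ 0, so the tableau is optimal.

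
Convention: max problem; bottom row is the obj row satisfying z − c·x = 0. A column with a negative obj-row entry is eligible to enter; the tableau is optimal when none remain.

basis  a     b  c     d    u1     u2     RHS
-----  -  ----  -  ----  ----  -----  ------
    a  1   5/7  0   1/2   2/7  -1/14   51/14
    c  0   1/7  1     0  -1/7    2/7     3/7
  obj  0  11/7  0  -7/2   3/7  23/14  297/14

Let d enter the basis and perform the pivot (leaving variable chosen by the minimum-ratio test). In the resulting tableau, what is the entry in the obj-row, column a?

7

Ratio test on column d — row 1: (51/14)/(1/2) = 51/7; row 2: entry 0 ≤ 0. Minimum is 51/7 at row 1 (a leaves); pivot element 1/2.
Divide row 1 by 1/2; eliminate column d from the other rows.
obj-row update in column a: 0 − (-7/2)·2 = 7.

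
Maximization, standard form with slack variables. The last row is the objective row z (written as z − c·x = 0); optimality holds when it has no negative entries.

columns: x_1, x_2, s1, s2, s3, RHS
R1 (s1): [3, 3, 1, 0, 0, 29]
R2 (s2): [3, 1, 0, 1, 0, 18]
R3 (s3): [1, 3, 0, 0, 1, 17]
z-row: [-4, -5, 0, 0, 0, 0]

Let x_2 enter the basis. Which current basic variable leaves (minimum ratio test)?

s3

Column x_2 entries and ratios — s1: 29/3 = 29/3; s2: 18/1 = 18; s3: 17/3 = 17/3.
Smallest ratio is 17/3 in the row of s3, so s3 leaves.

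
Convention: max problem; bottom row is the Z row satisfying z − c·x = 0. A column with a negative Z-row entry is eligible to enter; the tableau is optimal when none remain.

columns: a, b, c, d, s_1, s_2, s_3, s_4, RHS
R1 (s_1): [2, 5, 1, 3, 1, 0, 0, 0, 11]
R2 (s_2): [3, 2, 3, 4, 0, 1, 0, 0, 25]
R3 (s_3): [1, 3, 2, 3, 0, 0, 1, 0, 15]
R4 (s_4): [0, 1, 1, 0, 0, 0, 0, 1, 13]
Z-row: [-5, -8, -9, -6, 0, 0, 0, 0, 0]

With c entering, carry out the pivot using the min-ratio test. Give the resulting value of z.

Ratio test on column c — row 1: 11/1 = 11; row 2: 25/3 = 25/3; row 3: 15/2 = 15/2; row 4: 13/1 = 13. Minimum is 15/2 at row 3 (s_3 leaves); pivot element 2.
Pivot on row 3; the Z-row RHS becomes 0 − (-9)·(15/2) = 135/2.

135/2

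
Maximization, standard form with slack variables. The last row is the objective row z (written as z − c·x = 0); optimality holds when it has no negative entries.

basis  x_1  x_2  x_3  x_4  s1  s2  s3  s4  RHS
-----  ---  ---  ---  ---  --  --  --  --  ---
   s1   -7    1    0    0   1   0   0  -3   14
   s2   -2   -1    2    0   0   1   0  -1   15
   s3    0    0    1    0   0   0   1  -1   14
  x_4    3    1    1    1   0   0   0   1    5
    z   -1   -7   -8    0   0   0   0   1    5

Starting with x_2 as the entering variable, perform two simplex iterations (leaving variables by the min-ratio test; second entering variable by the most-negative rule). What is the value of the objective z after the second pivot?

45

Ratio test on column x_2 — row 1: 14/1 = 14; row 2: entry -1 ≤ 0; row 3: entry 0 ≤ 0; row 4: 5/1 = 5. Minimum is 5 at row 4 (x_4 leaves); pivot element 1.
Pivot on row 4; the z-row RHS becomes 5 − (-7)·5 = 40.
Next entering variable (most negative z-row entry -1): x_3.
Ratio test on column x_3 — row 1: entry -1 ≤ 0; row 2: 20/3 = 20/3; row 3: 14/1 = 14; row 4: 5/1 = 5. Minimum is 5 at row 4 (x_2 leaves); pivot element 1.
After the second pivot the z-row RHS is 40 − (-1)·5 = 45.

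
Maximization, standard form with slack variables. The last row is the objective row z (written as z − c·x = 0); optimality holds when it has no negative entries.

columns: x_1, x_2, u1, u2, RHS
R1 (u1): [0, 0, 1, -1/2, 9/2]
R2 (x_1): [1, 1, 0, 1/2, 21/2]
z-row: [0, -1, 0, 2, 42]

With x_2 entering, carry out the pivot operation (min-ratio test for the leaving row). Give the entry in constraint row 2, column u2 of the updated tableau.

1/2

Ratio test on column x_2 — row 1: entry 0 ≤ 0; row 2: (21/2)/1 = 21/2. Minimum is 21/2 at row 2 (x_1 leaves); pivot element 1.
Divide row 2 by 1; eliminate column x_2 from the other rows.
In the new row 2, the u2 entry is the old entry divided by the pivot: (1/2)/1 = 1/2.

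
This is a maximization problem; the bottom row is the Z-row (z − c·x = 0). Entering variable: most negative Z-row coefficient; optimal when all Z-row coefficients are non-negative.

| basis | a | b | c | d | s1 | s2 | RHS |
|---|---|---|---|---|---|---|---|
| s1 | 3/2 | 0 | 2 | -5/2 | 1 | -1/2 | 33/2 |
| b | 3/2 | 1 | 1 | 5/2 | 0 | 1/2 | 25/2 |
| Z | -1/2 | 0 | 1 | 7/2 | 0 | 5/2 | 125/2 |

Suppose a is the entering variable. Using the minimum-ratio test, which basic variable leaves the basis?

b

Column a entries and ratios — s1: (33/2)/(3/2) = 11; b: (25/2)/(3/2) = 25/3.
Smallest ratio is 25/3 in the row of b, so b leaves.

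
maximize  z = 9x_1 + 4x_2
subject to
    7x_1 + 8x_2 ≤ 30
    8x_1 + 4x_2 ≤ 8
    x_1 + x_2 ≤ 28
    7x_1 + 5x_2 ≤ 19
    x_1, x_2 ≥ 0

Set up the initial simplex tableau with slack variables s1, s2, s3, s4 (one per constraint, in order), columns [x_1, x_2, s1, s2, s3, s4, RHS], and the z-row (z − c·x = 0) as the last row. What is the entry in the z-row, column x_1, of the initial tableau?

-9

The z-row carries the negated objective coefficients: the x_1 entry is -9.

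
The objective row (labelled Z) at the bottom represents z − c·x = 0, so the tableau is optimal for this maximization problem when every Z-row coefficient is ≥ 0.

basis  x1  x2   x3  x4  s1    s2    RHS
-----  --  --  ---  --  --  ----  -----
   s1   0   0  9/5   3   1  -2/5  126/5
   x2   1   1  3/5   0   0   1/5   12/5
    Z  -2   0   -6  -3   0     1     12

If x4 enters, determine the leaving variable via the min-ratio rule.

Column x4 entries and ratios — s1: (126/5)/3 = 42/5; x2: 0 ≤ 0, skip.
Smallest ratio is 42/5 in the row of s1, so s1 leaves.

s1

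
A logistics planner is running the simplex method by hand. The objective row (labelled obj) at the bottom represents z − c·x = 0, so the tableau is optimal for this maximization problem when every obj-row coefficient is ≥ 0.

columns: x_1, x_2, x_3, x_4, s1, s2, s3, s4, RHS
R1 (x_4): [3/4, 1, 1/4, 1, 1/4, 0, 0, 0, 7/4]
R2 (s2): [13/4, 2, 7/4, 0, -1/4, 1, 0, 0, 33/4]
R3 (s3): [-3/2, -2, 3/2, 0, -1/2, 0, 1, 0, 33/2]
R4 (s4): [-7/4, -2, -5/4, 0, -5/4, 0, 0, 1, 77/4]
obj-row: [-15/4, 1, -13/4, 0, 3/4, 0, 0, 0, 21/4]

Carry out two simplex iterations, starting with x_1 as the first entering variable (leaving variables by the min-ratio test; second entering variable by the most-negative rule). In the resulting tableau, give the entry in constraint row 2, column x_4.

Ratio test on column x_1 — row 1: (7/4)/(3/4) = 7/3; row 2: (33/4)/(13/4) = 33/13; row 3: entry -3/2 ≤ 0; row 4: entry -7/4 ≤ 0. Minimum is 7/3 at row 1 (x_4 leaves); pivot element 3/4.
Divide row 1 by 3/4; eliminate column x_1 from the other rows.
Second iteration: most negative obj-row entry is -2 in column x_3, so x_3 enters.
Ratio test on column x_3 — row 1: (7/3)/(1/3) = 7; row 2: (2/3)/(2/3) = 1; row 3: 20/2 = 10; row 4: entry -2/3 ≤ 0. Minimum is 1 at row 2 (s2 leaves); pivot element 2/3.
Divide row 2 by 2/3; eliminate column x_3 from the other rows.
After both pivots, the entry at constraint row 2, column x_4 is -13/2.

-13/2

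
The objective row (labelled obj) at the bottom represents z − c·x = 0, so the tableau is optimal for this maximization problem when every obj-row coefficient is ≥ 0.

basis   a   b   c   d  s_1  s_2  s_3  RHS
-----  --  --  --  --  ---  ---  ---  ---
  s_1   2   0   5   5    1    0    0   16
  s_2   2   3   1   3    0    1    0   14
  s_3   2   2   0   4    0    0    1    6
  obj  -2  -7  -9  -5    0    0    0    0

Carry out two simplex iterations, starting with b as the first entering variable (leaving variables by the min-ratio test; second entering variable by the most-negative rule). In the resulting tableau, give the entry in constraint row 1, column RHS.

16/5

Ratio test on column b — row 1: entry 0 ≤ 0; row 2: 14/3 = 14/3; row 3: 6/2 = 3. Minimum is 3 at row 3 (s_3 leaves); pivot element 2.
Divide row 3 by 2; eliminate column b from the other rows.
Second iteration: most negative obj-row entry is -9 in column c, so c enters.
Ratio test on column c — row 1: 16/5 = 16/5; row 2: 5/1 = 5; row 3: entry 0 ≤ 0. Minimum is 16/5 at row 1 (s_1 leaves); pivot element 5.
Divide row 1 by 5; eliminate column c from the other rows.
After both pivots, the entry at constraint row 1, column RHS is 16/5.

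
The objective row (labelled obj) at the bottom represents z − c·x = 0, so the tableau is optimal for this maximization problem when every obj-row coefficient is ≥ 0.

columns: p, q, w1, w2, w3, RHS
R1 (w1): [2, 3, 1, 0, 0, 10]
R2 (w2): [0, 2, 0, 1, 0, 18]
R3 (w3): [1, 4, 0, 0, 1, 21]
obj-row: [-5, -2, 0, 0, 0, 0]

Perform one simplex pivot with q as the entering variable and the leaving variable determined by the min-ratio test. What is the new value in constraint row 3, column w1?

Ratio test on column q — row 1: 10/3 = 10/3; row 2: 18/2 = 9; row 3: 21/4 = 21/4. Minimum is 10/3 at row 1 (w1 leaves); pivot element 3.
Divide row 1 by 3; eliminate column q from the other rows.
Row 3 update in column w1: 0 − 4·(1/3) = -4/3.

-4/3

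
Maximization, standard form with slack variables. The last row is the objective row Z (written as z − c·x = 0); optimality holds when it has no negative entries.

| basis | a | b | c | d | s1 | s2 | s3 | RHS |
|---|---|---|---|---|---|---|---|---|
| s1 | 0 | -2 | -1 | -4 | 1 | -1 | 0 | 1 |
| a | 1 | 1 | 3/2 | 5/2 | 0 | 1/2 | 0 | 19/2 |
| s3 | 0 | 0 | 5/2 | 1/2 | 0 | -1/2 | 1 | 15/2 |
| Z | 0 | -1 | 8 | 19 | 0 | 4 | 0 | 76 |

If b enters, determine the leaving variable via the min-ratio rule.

Column b entries and ratios — s1: -2 ≤ 0, skip; a: (19/2)/1 = 19/2; s3: 0 ≤ 0, skip.
Smallest ratio is 19/2 in the row of a, so a leaves.

a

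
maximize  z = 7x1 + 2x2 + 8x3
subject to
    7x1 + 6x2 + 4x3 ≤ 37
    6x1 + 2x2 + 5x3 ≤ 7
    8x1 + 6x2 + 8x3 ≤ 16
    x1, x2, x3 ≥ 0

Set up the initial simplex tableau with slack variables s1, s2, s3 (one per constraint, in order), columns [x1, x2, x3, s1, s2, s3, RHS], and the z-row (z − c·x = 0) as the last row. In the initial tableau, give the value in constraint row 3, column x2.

6

Constraint 3 has coefficient 6 on x2.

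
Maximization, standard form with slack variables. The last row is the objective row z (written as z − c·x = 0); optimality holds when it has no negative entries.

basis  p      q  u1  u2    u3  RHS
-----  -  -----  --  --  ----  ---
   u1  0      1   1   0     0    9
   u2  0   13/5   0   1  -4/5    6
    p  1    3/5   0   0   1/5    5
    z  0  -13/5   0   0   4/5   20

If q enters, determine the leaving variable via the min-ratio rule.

u2

Column q entries and ratios — u1: 9/1 = 9; u2: 6/(13/5) = 30/13; p: 5/(3/5) = 25/3.
Smallest ratio is 30/13 in the row of u2, so u2 leaves.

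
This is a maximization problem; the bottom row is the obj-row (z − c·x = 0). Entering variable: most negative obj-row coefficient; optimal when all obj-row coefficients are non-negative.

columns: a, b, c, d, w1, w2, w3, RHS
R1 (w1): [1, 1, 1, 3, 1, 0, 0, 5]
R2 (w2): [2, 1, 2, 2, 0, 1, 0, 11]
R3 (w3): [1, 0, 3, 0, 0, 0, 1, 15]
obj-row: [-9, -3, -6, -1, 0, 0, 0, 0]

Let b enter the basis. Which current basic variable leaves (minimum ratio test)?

Column b entries and ratios — w1: 5/1 = 5; w2: 11/1 = 11; w3: 0 ≤ 0, skip.
Smallest ratio is 5 in the row of w1, so w1 leaves.

w1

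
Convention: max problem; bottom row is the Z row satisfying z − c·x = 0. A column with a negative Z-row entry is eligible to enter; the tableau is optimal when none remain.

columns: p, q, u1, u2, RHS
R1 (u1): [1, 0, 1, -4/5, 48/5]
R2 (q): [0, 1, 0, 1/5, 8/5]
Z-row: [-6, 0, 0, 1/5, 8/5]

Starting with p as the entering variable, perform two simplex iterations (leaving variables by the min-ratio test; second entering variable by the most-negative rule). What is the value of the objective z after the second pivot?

96

Ratio test on column p — row 1: (48/5)/1 = 48/5; row 2: entry 0 ≤ 0. Minimum is 48/5 at row 1 (u1 leaves); pivot element 1.
Pivot on row 1; the Z-row RHS becomes 8/5 − (-6)·(48/5) = 296/5.
Next entering variable (most negative Z-row entry -23/5): u2.
Ratio test on column u2 — row 1: entry -4/5 ≤ 0; row 2: (8/5)/(1/5) = 8. Minimum is 8 at row 2 (q leaves); pivot element 1/5.
After the second pivot the Z-row RHS is 296/5 − (-23/5)·8 = 96.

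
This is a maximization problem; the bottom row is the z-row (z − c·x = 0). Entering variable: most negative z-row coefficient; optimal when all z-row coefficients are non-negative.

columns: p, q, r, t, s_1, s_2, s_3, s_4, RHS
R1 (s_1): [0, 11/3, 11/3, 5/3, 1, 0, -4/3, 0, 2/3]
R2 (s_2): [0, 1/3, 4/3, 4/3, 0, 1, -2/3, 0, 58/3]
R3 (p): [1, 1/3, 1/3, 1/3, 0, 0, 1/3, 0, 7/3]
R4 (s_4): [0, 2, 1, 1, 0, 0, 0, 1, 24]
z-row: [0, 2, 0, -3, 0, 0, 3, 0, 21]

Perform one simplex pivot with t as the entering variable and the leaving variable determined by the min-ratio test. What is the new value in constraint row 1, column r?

Ratio test on column t — row 1: (2/3)/(5/3) = 2/5; row 2: (58/3)/(4/3) = 29/2; row 3: (7/3)/(1/3) = 7; row 4: 24/1 = 24. Minimum is 2/5 at row 1 (s_1 leaves); pivot element 5/3.
Divide row 1 by 5/3; eliminate column t from the other rows.
In the new row 1, the r entry is the old entry divided by the pivot: (11/3)/(5/3) = 11/5.

11/5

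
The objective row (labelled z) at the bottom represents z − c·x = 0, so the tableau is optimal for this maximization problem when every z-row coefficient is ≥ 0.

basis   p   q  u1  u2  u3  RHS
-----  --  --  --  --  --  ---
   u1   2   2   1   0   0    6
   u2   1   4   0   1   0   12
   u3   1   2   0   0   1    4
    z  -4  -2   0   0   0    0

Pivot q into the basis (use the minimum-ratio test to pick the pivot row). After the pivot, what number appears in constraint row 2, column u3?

Ratio test on column q — row 1: 6/2 = 3; row 2: 12/4 = 3; row 3: 4/2 = 2. Minimum is 2 at row 3 (u3 leaves); pivot element 2.
Divide row 3 by 2; eliminate column q from the other rows.
Row 2 update in column u3: 0 − 4·(1/2) = -2.

-2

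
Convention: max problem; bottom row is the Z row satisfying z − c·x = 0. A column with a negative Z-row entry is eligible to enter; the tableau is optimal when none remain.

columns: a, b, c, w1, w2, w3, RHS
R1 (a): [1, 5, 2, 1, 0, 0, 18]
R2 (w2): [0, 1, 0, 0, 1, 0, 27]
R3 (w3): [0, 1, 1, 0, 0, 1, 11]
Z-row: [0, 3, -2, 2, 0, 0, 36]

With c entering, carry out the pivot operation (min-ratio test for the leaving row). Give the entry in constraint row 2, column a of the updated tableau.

0

Ratio test on column c — row 1: 18/2 = 9; row 2: entry 0 ≤ 0; row 3: 11/1 = 11. Minimum is 9 at row 1 (a leaves); pivot element 2.
Divide row 1 by 2; eliminate column c from the other rows.
Row 2 update in column a: 0 − 0·(1/2) = 0.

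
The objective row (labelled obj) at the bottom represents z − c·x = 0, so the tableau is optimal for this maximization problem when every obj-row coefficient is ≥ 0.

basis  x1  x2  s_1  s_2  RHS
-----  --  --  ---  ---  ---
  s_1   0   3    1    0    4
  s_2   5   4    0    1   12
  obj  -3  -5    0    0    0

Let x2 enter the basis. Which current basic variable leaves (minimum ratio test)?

s_1

Column x2 entries and ratios — s_1: 4/3 = 4/3; s_2: 12/4 = 3.
Smallest ratio is 4/3 in the row of s_1, so s_1 leaves.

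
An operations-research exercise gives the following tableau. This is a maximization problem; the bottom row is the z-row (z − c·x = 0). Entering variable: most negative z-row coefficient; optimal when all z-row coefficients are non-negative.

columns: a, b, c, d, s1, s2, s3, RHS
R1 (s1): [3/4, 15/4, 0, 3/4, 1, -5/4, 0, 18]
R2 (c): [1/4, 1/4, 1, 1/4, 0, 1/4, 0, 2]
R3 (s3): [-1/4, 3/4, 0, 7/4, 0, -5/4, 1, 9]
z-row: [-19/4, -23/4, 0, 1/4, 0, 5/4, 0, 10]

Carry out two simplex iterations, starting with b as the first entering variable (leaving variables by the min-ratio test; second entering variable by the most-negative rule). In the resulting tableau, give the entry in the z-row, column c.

Ratio test on column b — row 1: 18/(15/4) = 24/5; row 2: 2/(1/4) = 8; row 3: 9/(3/4) = 12. Minimum is 24/5 at row 1 (s1 leaves); pivot element 15/4.
Divide row 1 by 15/4; eliminate column b from the other rows.
Second iteration: most negative z-row entry is -18/5 in column a, so a enters.
Ratio test on column a — row 1: (24/5)/(1/5) = 24; row 2: (4/5)/(1/5) = 4; row 3: entry -2/5 ≤ 0. Minimum is 4 at row 2 (c leaves); pivot element 1/5.
Divide row 2 by 1/5; eliminate column a from the other rows.
After both pivots, the entry at the z-row, column c is 18.

18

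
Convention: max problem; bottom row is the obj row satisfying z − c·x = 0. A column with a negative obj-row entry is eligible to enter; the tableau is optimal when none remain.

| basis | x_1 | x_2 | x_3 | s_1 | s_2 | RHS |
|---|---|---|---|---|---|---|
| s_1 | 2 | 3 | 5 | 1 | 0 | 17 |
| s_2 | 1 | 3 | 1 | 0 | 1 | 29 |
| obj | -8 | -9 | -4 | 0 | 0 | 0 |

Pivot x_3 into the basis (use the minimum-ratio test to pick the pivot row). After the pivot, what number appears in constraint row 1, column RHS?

17/5

Ratio test on column x_3 — row 1: 17/5 = 17/5; row 2: 29/1 = 29. Minimum is 17/5 at row 1 (s_1 leaves); pivot element 5.
Divide row 1 by 5; eliminate column x_3 from the other rows.
In the new row 1, the RHS entry is the old entry divided by the pivot: 17/5 = 17/5.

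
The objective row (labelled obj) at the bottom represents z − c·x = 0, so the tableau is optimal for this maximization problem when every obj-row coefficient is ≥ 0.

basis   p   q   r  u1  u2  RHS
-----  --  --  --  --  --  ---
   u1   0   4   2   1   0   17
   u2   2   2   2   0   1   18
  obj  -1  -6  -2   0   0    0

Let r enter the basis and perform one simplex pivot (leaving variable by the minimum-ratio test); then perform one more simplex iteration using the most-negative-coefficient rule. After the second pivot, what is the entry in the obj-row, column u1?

3/2

Ratio test on column r — row 1: 17/2 = 17/2; row 2: 18/2 = 9. Minimum is 17/2 at row 1 (u1 leaves); pivot element 2.
Divide row 1 by 2; eliminate column r from the other rows.
Second iteration: most negative obj-row entry is -2 in column q, so q enters.
Ratio test on column q — row 1: (17/2)/2 = 17/4; row 2: entry -2 ≤ 0. Minimum is 17/4 at row 1 (r leaves); pivot element 2.
Divide row 1 by 2; eliminate column q from the other rows.
After both pivots, the entry at the obj-row, column u1 is 3/2.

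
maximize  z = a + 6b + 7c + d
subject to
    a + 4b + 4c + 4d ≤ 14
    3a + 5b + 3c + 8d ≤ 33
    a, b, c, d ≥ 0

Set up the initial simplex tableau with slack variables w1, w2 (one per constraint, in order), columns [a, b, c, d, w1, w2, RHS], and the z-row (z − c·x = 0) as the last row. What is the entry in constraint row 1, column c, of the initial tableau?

4

Constraint 1 has coefficient 4 on c.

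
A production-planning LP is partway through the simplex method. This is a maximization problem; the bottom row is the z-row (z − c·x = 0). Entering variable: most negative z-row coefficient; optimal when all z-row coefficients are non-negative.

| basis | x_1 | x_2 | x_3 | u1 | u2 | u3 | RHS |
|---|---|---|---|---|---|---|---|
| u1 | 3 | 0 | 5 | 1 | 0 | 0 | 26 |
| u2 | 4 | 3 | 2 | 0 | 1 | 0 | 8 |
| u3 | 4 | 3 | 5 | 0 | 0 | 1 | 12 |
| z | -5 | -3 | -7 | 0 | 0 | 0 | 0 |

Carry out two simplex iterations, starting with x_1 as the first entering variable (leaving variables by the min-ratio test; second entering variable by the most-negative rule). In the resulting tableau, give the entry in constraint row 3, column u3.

1/3

Ratio test on column x_1 — row 1: 26/3 = 26/3; row 2: 8/4 = 2; row 3: 12/4 = 3. Minimum is 2 at row 2 (u2 leaves); pivot element 4.
Divide row 2 by 4; eliminate column x_1 from the other rows.
Second iteration: most negative z-row entry is -9/2 in column x_3, so x_3 enters.
Ratio test on column x_3 — row 1: 20/(7/2) = 40/7; row 2: 2/(1/2) = 4; row 3: 4/3 = 4/3. Minimum is 4/3 at row 3 (u3 leaves); pivot element 3.
Divide row 3 by 3; eliminate column x_3 from the other rows.
After both pivots, the entry at constraint row 3, column u3 is 1/3.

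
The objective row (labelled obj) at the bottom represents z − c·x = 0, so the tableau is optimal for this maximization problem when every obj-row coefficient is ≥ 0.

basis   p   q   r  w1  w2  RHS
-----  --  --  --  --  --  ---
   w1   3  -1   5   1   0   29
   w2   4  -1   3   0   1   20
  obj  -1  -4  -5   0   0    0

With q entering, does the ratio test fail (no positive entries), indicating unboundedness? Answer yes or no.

yes

Every constraint-row entry in column q is ≤ 0, so increasing q is unbounded.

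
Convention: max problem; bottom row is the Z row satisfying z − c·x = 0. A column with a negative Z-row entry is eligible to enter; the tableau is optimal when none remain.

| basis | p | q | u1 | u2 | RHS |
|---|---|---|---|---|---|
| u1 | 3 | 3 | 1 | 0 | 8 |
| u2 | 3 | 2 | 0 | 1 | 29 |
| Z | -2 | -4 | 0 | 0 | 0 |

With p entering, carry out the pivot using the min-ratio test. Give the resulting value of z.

16/3

Ratio test on column p — row 1: 8/3 = 8/3; row 2: 29/3 = 29/3. Minimum is 8/3 at row 1 (u1 leaves); pivot element 3.
Pivot on row 1; the Z-row RHS becomes 0 − (-2)·(8/3) = 16/3.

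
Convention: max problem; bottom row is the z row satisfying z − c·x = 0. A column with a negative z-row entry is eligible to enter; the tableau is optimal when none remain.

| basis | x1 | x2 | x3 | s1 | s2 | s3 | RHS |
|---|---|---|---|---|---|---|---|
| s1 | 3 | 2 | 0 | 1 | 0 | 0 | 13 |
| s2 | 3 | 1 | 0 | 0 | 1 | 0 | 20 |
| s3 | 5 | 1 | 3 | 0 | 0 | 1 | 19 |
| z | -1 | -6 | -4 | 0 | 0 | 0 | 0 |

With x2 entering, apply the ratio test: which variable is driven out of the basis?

s1

Column x2 entries and ratios — s1: 13/2 = 13/2; s2: 20/1 = 20; s3: 19/1 = 19.
Smallest ratio is 13/2 in the row of s1, so s1 leaves.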